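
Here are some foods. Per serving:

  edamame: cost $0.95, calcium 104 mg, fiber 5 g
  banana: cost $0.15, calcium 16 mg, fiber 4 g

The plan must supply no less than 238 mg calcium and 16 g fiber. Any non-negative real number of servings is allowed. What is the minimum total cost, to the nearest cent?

$2.18

For a min-cost LP with two ≥-constraints, a basic feasible solution has at most two positive variables.
edamame only: max(238/104, 16/5) = 3.2 servings → $3.04.
banana only: max(238/16, 16/4) = 14.88 servings → $2.23.
edamame + banana with both tight: 2.071 servings and 1.411 servings → $2.18.
Cheapest feasible corner: $2.18.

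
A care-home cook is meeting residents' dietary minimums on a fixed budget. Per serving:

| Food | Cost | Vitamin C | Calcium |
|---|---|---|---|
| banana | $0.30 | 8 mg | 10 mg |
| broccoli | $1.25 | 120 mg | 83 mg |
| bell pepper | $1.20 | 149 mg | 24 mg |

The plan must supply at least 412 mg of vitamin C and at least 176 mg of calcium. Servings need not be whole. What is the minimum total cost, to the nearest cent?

For a min-cost LP with two ≥-constraints, a basic feasible solution has at most two positive variables.
banana only: max(412/8, 176/10) = 51.5 servings → $15.45.
broccoli only: max(412/120, 176/83) = 3.433 servings → $4.29.
bell pepper only: max(412/149, 176/24) = 7.333 servings → $8.80.
banana + broccoli: intersection lies outside the first quadrant.
banana + bell pepper with both tight: 12.59 servings and 2.089 servings → $6.28.
broccoli + bell pepper with both tight: 1.722 servings and 1.378 servings → $3.81.
Cheapest feasible corner: $3.81.

$3.81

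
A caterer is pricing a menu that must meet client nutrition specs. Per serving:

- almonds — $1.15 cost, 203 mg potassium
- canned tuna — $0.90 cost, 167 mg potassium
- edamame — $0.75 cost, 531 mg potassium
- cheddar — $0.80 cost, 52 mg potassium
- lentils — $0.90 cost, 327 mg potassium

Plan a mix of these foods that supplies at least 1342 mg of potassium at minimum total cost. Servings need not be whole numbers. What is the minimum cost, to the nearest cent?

$1.90

Cost per mg of potassium: edamame $0.0014, lentils $0.0028, canned tuna $0.0054, almonds $0.0057, cheddar $0.0154.
With no serving limits, use only edamame: 1342 mg / 531 mg = 2.527 servings × $0.75 = $1.90.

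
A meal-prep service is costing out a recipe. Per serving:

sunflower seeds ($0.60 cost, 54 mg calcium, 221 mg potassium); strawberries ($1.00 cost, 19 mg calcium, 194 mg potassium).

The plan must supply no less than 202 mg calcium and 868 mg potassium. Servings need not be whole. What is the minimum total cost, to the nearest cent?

$2.36

sunflower seeds only: max(202/54, 868/221) = 3.928 servings → $2.36.
strawberries only: max(202/19, 868/194) = 10.63 servings → $10.63.
sunflower seeds + strawberries with both tight: 3.616 servings and 0.3553 servings → $2.52.
The minimum over all feasible corners is $2.36.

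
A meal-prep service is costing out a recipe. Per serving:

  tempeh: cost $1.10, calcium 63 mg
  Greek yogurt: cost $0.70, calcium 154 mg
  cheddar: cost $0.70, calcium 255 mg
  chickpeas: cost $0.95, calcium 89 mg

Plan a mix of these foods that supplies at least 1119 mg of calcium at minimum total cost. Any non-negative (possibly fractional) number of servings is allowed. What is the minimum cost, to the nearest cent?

$3.07

Cost per mg of calcium: cheddar $0.0027, Greek yogurt $0.0045, chickpeas $0.0107, tempeh $0.0175.
With no serving limits, use only cheddar: 1119 mg / 255 mg = 4.388 servings × $0.70 = $3.07.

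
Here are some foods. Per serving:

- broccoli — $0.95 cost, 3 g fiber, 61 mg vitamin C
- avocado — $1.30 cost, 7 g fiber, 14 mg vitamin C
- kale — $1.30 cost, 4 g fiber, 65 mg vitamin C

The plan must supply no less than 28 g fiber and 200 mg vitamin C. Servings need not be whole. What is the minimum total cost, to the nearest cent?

$6.23

broccoli only: max(28/3, 200/61) = 9.333 servings → $8.87.
avocado only: max(28/7, 200/14) = 14.29 servings → $18.57.
kale only: max(28/4, 200/65) = 7 servings → $9.10.
broccoli + avocado with both tight: 2.618 servings and 2.878 servings → $6.23.
broccoli + kale with both targets exact would need a negative amount; discard.
avocado + kale with both tight: 2.556 servings and 2.526 servings → $6.61.
The minimum over all feasible corners is $6.23.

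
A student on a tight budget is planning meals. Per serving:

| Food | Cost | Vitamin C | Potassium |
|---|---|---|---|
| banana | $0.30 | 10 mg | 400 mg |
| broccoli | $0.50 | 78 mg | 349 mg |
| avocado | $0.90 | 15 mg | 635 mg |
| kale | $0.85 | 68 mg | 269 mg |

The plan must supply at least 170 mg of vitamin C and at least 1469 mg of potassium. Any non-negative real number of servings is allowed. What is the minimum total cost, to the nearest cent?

An LP optimum is at a vertex; with two nutrient constraints at most two foods are used. Check each candidate.
banana only: max(170/10, 1469/400) = 17 servings → $5.10.
broccoli only: max(170/78, 1469/349) = 4.209 servings → $2.10.
avocado only: max(170/15, 1469/635) = 11.33 servings → $10.20.
kale only: max(170/68, 1469/269) = 5.461 servings → $4.64.
banana + broccoli with both tight: 1.994 servings and 1.924 servings → $1.56.
banana + avocado with both targets exact would need a negative amount; discard.
banana + kale with both tight: 2.21 servings and 2.175 servings → $2.51.
broccoli + avocado with both tight: 1.94 servings and 1.247 servings → $2.09.
broccoli + kale: intersection lies outside the first quadrant.
avocado + kale with both tight: 1.384 servings and 2.195 servings → $3.11.
Cheapest feasible corner: $1.56.

$1.56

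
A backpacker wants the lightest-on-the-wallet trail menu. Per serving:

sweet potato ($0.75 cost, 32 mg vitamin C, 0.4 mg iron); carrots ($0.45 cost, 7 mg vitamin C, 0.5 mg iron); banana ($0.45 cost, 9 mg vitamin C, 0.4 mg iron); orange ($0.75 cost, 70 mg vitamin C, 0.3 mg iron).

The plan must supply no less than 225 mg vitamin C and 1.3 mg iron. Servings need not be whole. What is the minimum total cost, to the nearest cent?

An LP optimum is at a vertex; with two nutrient constraints at most two foods are used. Check each candidate.
sweet potato only: max(225/32, 1.3/0.4) = 7.031 servings → $5.27.
carrots only: max(225/7, 1.3/0.5) = 32.14 servings → $14.46.
banana only: max(225/9, 1.3/0.4) = 25 servings → $11.25.
orange only: max(225/70, 1.3/0.3) = 4.333 servings → $3.25.
sweet potato + carrots: the both-tight solution has a negative serving — not a feasible corner.
sweet potato + banana with both targets exact would need a negative amount; discard.
sweet potato + orange with both tight: 1.277 servings and 2.63 servings → $2.93.
carrots + banana: the both-tight solution has a negative serving — not a feasible corner.
carrots + orange with both tight: 0.7143 servings and 3.143 servings → $2.68.
banana + orange with both tight: 0.9289 servings and 3.095 servings → $2.74.
So the least-cost plan costs $2.68.

$2.68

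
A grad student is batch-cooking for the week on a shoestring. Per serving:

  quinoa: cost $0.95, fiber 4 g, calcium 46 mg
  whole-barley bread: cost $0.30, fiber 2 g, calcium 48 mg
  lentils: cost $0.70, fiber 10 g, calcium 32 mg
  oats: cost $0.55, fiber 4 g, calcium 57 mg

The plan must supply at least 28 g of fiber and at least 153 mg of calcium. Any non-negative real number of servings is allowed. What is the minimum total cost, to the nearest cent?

$2.20

A basic optimal solution has at most two foods positive. Try each food alone and each pair with both targets met exactly.
quinoa only: max(28/4, 153/46) = 7 servings → $6.65.
whole-barley bread only: max(28/2, 153/48) = 14 servings → $4.20.
lentils only: max(28/10, 153/32) = 4.781 servings → $3.35.
oats only: max(28/4, 153/57) = 7 servings → $3.85.
quinoa + whole-barley bread: the both-tight solution has a negative serving — not a feasible corner.
quinoa + lentils with both tight: 1.91 servings and 2.036 servings → $3.24.
quinoa + oats: intersection lies outside the first quadrant.
whole-barley bread + lentils with both tight: 1.524 servings and 2.495 servings → $2.20.
whole-barley bread + oats with both targets exact would need a negative amount; discard.
lentils + oats with both tight: 2.226 servings and 1.434 servings → $2.35.
So the least-cost plan costs $2.20.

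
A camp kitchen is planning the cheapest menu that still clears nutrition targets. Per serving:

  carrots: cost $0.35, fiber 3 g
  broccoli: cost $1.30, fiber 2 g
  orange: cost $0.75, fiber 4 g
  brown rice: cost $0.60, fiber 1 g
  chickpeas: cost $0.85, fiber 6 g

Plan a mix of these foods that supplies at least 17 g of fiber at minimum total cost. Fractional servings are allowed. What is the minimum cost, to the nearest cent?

Cost per g of fiber: carrots $0.1167, chickpeas $0.1417, orange $0.1875, brown rice $0.6000, broccoli $0.6500.
With no serving limits, use only carrots: 17 g / 3 g = 5.667 servings × $0.35 = $1.98.

$1.98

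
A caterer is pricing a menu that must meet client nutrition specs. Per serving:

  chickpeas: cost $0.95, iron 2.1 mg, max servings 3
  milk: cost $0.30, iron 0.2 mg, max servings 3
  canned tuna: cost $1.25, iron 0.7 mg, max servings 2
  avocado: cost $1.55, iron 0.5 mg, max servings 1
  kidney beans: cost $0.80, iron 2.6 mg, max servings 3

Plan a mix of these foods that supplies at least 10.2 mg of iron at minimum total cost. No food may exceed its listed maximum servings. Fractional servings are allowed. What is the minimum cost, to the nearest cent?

$3.49

Cost per mg of iron: kidney beans $0.3077, chickpeas $0.4524, milk $1.5000, canned tuna $1.7857, avocado $3.1000.
Take 3 servings of kidney beans: +7.8 mg iron for $2.40 (total $2.40, still need 2.4 mg).
Take 1.143 servings of chickpeas: +2.4 mg iron for $1.09 (total $3.49, still need 0.0 mg).
Greedy by cheapest-per-mg is optimal for a single linear constraint, so the minimum cost is $3.49.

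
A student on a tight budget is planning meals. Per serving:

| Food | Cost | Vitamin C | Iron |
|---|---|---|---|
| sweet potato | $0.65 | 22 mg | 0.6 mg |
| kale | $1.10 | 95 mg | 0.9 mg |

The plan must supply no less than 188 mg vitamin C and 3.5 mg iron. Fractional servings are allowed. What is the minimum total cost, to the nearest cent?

Check every corner: each single food scaled to meet both minima, and each pair solved so both constraints bind.
sweet potato only: max(188/22, 3.5/0.6) = 8.545 servings → $5.55.
kale only: max(188/95, 3.5/0.9) = 3.889 servings → $4.28.
sweet potato + kale with both tight: 4.39 servings and 0.9624 servings → $3.91.
So the least-cost plan costs $3.91.

$3.91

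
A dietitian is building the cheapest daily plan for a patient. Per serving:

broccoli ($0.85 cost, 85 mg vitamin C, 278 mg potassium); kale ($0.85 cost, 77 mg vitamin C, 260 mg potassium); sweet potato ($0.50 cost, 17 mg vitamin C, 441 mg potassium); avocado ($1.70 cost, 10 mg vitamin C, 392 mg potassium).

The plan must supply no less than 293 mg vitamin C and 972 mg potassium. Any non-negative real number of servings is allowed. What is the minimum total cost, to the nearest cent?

broccoli only: max(293/85, 972/278) = 3.496 servings → $2.97.
kale only: max(293/77, 972/260) = 3.805 servings → $3.23.
sweet potato only: max(293/17, 972/441) = 17.24 servings → $8.62.
avocado only: max(293/10, 972/392) = 29.3 servings → $49.81.
broccoli + kale with both tight: 1.925 servings and 1.68 servings → $3.06.
broccoli + sweet potato with both tight: 3.44 servings and 0.03559 servings → $2.94.
broccoli + avocado with both tight: 3.443 servings and 0.03818 servings → $2.99.
kale + sweet potato: intersection lies outside the first quadrant.
kale + avocado: the both-tight solution has a negative serving — not a feasible corner.
sweet potato + avocado: intersection lies outside the first quadrant.
So the least-cost plan costs $2.94.

$2.94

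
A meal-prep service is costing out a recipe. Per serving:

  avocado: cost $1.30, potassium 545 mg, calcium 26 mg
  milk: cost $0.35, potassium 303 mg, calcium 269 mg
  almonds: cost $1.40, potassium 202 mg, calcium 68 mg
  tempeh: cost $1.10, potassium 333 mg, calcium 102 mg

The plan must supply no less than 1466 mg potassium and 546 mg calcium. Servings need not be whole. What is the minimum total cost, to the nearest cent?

An LP optimum is at a vertex; with two nutrient constraints at most two foods are used. Check each candidate.
avocado only: max(1466/545, 546/26) = 21 servings → $27.30.
milk only: max(1466/303, 546/269) = 4.838 servings → $1.69.
almonds only: max(1466/202, 546/68) = 8.029 servings → $11.24.
tempeh only: max(1466/333, 546/102) = 5.353 servings → $5.89.
avocado + milk with both tight: 1.65 servings and 1.87 servings → $2.80.
avocado + almonds with both targets exact would need a negative amount; discard.
avocado + tempeh: the both-tight solution has a negative serving — not a feasible corner.
milk + almonds with both tight: 0.3143 servings and 6.786 servings → $9.61.
milk + tempeh with both tight: 0.5503 servings and 3.902 servings → $4.48.
almonds + tempeh: the both-tight solution has a negative serving — not a feasible corner.
So the least-cost plan costs $1.69.

$1.69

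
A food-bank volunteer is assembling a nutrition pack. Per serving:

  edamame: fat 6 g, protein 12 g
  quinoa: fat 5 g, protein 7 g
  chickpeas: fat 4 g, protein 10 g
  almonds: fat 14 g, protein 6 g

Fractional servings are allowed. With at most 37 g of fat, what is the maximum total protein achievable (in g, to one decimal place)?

92.5 g

Protein per g fat: chickpeas 2.5, edamame 2, quinoa 1.4, almonds 0.4286.
With no serving limits, spend the whole fat allowance on chickpeas: 37 g / 4 g × 10 g = 92.5 g.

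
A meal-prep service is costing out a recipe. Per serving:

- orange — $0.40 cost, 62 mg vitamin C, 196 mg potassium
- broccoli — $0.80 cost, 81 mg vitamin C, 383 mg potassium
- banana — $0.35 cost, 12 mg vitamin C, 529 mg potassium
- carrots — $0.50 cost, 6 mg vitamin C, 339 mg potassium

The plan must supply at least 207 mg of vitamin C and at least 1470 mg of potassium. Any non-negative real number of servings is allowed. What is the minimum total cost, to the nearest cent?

$1.79

Minimising a linear cost over {vitamin C ≥ 207, potassium ≥ 1470, servings ≥ 0} — the optimum is at a vertex, using one or two foods.
orange only: max(207/62, 1470/196) = 7.5 servings → $3.00.
broccoli only: max(207/81, 1470/383) = 3.838 servings → $3.07.
banana only: max(207/12, 1470/529) = 17.25 servings → $6.04.
carrots only: max(207/6, 1470/339) = 34.5 servings → $17.25.
orange + broccoli: the both-tight solution has a negative serving — not a feasible corner.
orange + banana with both tight: 3.017 servings and 1.661 servings → $1.79.
orange + carrots with both tight: 3.092 servings and 2.549 servings → $2.51.
broccoli + banana with both tight: 2.401 servings and 1.04 servings → $2.29.
broccoli + carrots with both tight: 2.438 servings and 1.581 servings → $2.74.
banana + carrots: intersection lies outside the first quadrant.
The minimum over all feasible corners is $1.79.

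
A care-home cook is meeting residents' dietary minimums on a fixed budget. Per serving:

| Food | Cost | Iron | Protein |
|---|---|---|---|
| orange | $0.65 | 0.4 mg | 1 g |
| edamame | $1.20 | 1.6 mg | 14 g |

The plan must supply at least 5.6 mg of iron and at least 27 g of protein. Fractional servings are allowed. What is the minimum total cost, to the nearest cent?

$4.20

At the optimum either one food covers both requirements or two foods hit both targets exactly; no other combination can be cheaper.
orange only: max(5.6/0.4, 27/1) = 27 servings → $17.55.
edamame only: max(5.6/1.6, 27/14) = 3.5 servings → $4.20.
orange + edamame with both tight: 8.8 servings and 1.3 servings → $7.28.
The minimum over all feasible corners is $4.20.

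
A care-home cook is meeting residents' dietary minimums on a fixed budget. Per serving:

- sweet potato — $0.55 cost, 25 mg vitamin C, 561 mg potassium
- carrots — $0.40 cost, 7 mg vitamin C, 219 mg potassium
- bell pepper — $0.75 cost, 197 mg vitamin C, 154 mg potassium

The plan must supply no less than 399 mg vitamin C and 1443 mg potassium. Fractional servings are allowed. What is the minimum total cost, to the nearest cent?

With two linear requirements the optimum uses one or two foods; enumerate the corners.
sweet potato only: max(399/25, 1443/561) = 15.96 servings → $8.78.
carrots only: max(399/7, 1443/219) = 57 servings → $22.80.
bell pepper only: max(399/197, 1443/154) = 9.37 servings → $7.03.
sweet potato + carrots with both targets exact would need a negative amount; discard.
sweet potato + bell pepper with both tight: 2.089 servings and 1.76 servings → $2.47.
carrots + bell pepper with both tight: 5.297 servings and 1.837 servings → $3.50.
The minimum over all feasible corners is $2.47.

$2.47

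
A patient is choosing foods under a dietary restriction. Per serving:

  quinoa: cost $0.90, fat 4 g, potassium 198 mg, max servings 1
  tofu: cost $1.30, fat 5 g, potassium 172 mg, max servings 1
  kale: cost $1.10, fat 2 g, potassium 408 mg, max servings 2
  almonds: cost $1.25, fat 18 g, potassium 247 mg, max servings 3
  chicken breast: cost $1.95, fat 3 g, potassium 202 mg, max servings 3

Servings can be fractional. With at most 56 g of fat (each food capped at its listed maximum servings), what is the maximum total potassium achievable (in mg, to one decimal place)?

2258.6 mg

Potassium per g fat: kale 204, chicken breast 67.33, quinoa 49.5, tofu 34.4, almonds 13.72.
Take 2 servings of kale: uses 4 g fat, +816.0 mg potassium (running total 816.0 mg).
Take 3 servings of chicken breast: uses 9 g fat, +606.0 mg potassium (running total 1422.0 mg).
Take 1 serving of quinoa: uses 4 g fat, +198.0 mg potassium (running total 1620.0 mg).
Take 1 serving of tofu: uses 5 g fat, +172.0 mg potassium (running total 1792.0 mg).
Take 1.889 servings of almonds: uses 34 g fat, +466.6 mg potassium (running total 2258.6 mg).
Greedy by best ratio exhausts the fat allowance optimally: 2258.6 mg.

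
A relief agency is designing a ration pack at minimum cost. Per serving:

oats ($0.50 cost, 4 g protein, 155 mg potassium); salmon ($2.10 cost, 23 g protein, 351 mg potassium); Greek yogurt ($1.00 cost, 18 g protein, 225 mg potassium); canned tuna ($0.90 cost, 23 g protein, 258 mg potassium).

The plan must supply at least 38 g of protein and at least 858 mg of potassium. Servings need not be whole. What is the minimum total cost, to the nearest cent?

$2.83

For a min-cost LP with two ≥-constraints, a basic feasible solution has at most two positive variables.
oats only: max(38/4, 858/155) = 9.5 servings → $4.75.
salmon only: max(38/23, 858/351) = 2.444 servings → $5.13.
Greek yogurt only: max(38/18, 858/225) = 3.813 servings → $3.81.
canned tuna only: max(38/23, 858/258) = 3.326 servings → $2.99.
oats + salmon with both tight: 2.96 servings and 1.137 servings → $3.87.
oats + Greek yogurt with both tight: 3.648 servings and 1.301 servings → $3.12.
oats + canned tuna with both tight: 3.92 servings and 0.9704 servings → $2.83.
salmon + Greek yogurt with both targets exact would need a negative amount; discard.
salmon + canned tuna: intersection lies outside the first quadrant.
Greek yogurt + canned tuna with both targets exact would need a negative amount; discard.
The minimum over all feasible corners is $2.83.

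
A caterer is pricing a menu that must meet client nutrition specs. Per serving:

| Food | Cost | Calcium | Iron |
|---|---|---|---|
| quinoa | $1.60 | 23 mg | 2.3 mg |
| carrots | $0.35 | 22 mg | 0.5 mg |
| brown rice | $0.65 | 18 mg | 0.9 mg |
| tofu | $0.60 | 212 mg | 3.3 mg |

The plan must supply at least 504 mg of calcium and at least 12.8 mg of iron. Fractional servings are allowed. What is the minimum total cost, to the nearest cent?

$2.33

A basic optimal solution has at most two foods positive. Try each food alone and each pair with both targets met exactly.
quinoa only: max(504/23, 12.8/2.3) = 21.91 servings → $35.06.
carrots only: max(504/22, 12.8/0.5) = 25.6 servings → $8.96.
brown rice only: max(504/18, 12.8/0.9) = 28 servings → $18.20.
tofu only: max(504/212, 12.8/3.3) = 3.879 servings → $2.33.
quinoa + carrots with both tight: 0.757 servings and 22.12 servings → $8.95.
quinoa + brown rice: intersection lies outside the first quadrant.
quinoa + tofu with both tight: 2.551 servings and 2.101 servings → $5.34.
carrots + brown rice with both tight: 20.67 servings and 2.741 servings → $9.01.
carrots + tofu with both targets exact would need a negative amount; discard.
brown rice + tofu with both tight: 7.994 servings and 1.699 servings → $6.22.
So the least-cost plan costs $2.33.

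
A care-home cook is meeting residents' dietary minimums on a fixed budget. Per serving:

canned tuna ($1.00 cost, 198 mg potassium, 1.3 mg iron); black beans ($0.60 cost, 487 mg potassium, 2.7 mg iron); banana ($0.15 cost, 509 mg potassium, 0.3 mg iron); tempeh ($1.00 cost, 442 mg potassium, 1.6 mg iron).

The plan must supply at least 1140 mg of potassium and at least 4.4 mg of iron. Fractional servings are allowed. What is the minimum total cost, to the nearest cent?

$1.04

canned tuna only: max(1140/198, 4.4/1.3) = 5.758 servings → $5.76.
black beans only: max(1140/487, 4.4/2.7) = 2.341 servings → $1.40.
banana only: max(1140/509, 4.4/0.3) = 14.67 servings → $2.20.
tempeh only: max(1140/442, 4.4/1.6) = 2.75 servings → $2.75.
canned tuna + black beans: the both-tight solution has a negative serving — not a feasible corner.
canned tuna + banana with both tight: 3.151 servings and 1.014 servings → $3.30.
canned tuna + tempeh with both tight: 0.4686 servings and 2.369 servings → $2.84.
black beans + banana with both tight: 1.545 servings and 0.7614 servings → $1.04.
black beans + tempeh with both tight: 0.2916 servings and 2.258 servings → $2.43.
banana + tempeh with both targets exact would need a negative amount; discard.
Cheapest feasible corner: $1.04.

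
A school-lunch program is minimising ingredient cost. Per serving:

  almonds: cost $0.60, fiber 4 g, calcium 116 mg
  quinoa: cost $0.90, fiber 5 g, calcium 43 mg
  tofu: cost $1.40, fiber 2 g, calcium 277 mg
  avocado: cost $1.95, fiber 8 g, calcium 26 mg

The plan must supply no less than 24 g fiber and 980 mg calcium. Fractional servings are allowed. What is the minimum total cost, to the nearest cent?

$5.03

almonds only: max(24/4, 980/116) = 8.448 servings → $5.07.
quinoa only: max(24/5, 980/43) = 22.79 servings → $20.51.
tofu only: max(24/2, 980/277) = 12 servings → $16.80.
avocado only: max(24/8, 980/26) = 37.69 servings → $73.50.
almonds + quinoa: the both-tight solution has a negative serving — not a feasible corner.
almonds + tofu with both tight: 5.352 servings and 1.297 servings → $5.03.
almonds + avocado: intersection lies outside the first quadrant.
quinoa + tofu with both tight: 3.609 servings and 2.978 servings → $7.42.
quinoa + avocado: the both-tight solution has a negative serving — not a feasible corner.
tofu + avocado with both tight: 3.335 servings and 2.166 servings → $8.89.
So the least-cost plan costs $5.03.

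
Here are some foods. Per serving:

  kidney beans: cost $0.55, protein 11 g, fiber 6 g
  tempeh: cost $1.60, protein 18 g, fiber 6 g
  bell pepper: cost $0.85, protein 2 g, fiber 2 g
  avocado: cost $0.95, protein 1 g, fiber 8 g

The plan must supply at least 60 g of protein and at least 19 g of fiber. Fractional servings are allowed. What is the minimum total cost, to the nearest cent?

kidney beans only: max(60/11, 19/6) = 5.455 servings → $3.00.
tempeh only: max(60/18, 19/6) = 3.333 servings → $5.33.
bell pepper only: max(60/2, 19/2) = 30 servings → $25.50.
avocado only: max(60/1, 19/8) = 60 servings → $57.00.
kidney beans + tempeh: intersection lies outside the first quadrant.
kidney beans + bell pepper: intersection lies outside the first quadrant.
kidney beans + avocado with both targets exact would need a negative amount; discard.
tempeh + bell pepper with both targets exact would need a negative amount; discard.
tempeh + avocado: the both-tight solution has a negative serving — not a feasible corner.
bell pepper + avocado with both targets exact would need a negative amount; discard.
So the least-cost plan costs $3.00.

$3.00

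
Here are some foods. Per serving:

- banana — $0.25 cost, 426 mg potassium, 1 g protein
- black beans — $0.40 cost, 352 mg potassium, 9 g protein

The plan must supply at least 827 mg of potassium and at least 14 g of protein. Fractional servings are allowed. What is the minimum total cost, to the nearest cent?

$0.77

At the optimum either one food covers both requirements or two foods hit both targets exactly; no other combination can be cheaper.
banana only: max(827/426, 14/1) = 14 servings → $3.50.
black beans only: max(827/352, 14/9) = 2.349 servings → $0.94.
banana + black beans with both tight: 0.7223 servings and 1.475 servings → $0.77.
So the least-cost plan costs $0.77.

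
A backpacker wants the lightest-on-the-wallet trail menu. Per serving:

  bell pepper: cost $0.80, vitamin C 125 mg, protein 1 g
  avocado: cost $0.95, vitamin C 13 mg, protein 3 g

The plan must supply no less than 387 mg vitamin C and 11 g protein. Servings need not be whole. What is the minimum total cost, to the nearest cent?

The cheapest plan sits at a corner of the feasible region — with two constraints it uses at most two foods.
bell pepper only: max(387/125, 11/1) = 11 servings → $8.80.
avocado only: max(387/13, 11/3) = 29.77 servings → $28.28.
bell pepper + avocado with both tight: 2.812 servings and 2.729 servings → $4.84.
Cheapest feasible corner: $4.84.

$4.84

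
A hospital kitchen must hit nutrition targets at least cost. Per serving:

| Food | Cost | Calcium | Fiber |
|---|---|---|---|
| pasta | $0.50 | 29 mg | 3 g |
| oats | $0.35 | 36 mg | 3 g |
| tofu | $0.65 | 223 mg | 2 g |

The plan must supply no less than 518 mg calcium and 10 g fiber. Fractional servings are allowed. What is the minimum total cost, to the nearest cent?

This is a tiny linear program; its minimum lies at a vertex of the feasible set. List the vertices and price them.
pasta only: max(518/29, 10/3) = 17.86 servings → $8.93.
oats only: max(518/36, 10/3) = 14.39 servings → $5.04.
tofu only: max(518/223, 10/2) = 5 servings → $3.25.
pasta + oats with both targets exact would need a negative amount; discard.
pasta + tofu with both tight: 1.954 servings and 2.069 servings → $2.32.
oats + tofu with both tight: 2 servings and 2 servings → $2.00.
The minimum over all feasible corners is $2.00.

$2.00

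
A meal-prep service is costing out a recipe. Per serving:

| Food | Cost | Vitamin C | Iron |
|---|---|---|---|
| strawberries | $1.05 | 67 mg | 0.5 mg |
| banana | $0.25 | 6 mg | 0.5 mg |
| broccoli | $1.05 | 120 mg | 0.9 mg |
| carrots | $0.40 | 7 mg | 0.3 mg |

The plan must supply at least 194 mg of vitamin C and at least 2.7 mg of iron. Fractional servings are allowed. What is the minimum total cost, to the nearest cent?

$2.24

An LP optimum is at a vertex; with two nutrient constraints at most two foods are used. Check each candidate.
strawberries only: max(194/67, 2.7/0.5) = 5.4 servings → $5.67.
banana only: max(194/6, 2.7/0.5) = 32.33 servings → $8.08.
broccoli only: max(194/120, 2.7/0.9) = 3 servings → $3.15.
carrots only: max(194/7, 2.7/0.3) = 27.71 servings → $11.09.
strawberries + banana with both tight: 2.649 servings and 2.751 servings → $3.47.
strawberries + broccoli: intersection lies outside the first quadrant.
strawberries + carrots with both tight: 2.367 servings and 5.054 servings → $4.51.
banana + broccoli with both tight: 2.736 servings and 1.48 servings → $2.24.
banana + carrots: the both-tight solution has a negative serving — not a feasible corner.
broccoli + carrots with both tight: 1.323 servings and 5.03 servings → $3.40.
So the least-cost plan costs $2.24.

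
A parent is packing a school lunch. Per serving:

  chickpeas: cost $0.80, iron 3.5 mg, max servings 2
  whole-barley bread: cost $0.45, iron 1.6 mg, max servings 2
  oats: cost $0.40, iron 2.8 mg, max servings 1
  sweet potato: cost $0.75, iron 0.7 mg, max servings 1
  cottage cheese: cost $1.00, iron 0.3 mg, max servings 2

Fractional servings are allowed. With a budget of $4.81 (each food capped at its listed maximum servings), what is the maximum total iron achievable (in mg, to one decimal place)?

Iron per dollar: oats 7, chickpeas 4.375, whole-barley bread 3.556, sweet potato 0.9333, cottage cheese 0.3.
Take 1 serving of oats: spends $0.40, +2.8 mg iron (running total 2.8 mg).
Take 2 servings of chickpeas: spends $1.60, +7.0 mg iron (running total 9.8 mg).
Take 2 servings of whole-barley bread: spends $0.90, +3.2 mg iron (running total 13.0 mg).
Take 1 serving of sweet potato: spends $0.75, +0.7 mg iron (running total 13.7 mg).
Take 1.16 servings of cottage cheese: spends $1.16, +0.3 mg iron (running total 14.0 mg).
Greedy by best ratio exhausts the cost allowance optimally: 14.0 mg.

14.0 mg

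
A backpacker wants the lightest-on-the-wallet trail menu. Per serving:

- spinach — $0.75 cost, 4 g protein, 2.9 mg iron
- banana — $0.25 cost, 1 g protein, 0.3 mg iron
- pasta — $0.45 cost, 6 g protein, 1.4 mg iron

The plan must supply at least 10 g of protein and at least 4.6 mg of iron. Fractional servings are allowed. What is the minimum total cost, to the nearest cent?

The cheapest plan sits at a corner of the feasible region — with two constraints it uses at most two foods.
spinach only: max(10/4, 4.6/2.9) = 2.5 servings → $1.88.
banana only: max(10/1, 4.6/0.3) = 15.33 servings → $3.83.
pasta only: max(10/6, 4.6/1.4) = 3.286 servings → $1.48.
spinach + banana with both tight: 0.9412 servings and 6.235 servings → $2.26.
spinach + pasta with both tight: 1.153 servings and 0.8983 servings → $1.27.
banana + pasta with both targets exact would need a negative amount; discard.
So the least-cost plan costs $1.27.

$1.27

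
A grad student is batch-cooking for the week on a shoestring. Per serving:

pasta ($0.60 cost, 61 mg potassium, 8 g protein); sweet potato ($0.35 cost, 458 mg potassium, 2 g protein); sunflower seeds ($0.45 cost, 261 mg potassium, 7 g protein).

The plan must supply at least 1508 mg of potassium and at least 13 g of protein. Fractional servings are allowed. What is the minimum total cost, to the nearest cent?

At the optimum either one food covers both requirements or two foods hit both targets exactly; no other combination can be cheaper.
pasta only: max(1508/61, 13/8) = 24.72 servings → $14.83.
sweet potato only: max(1508/458, 13/2) = 6.5 servings → $2.27.
sunflower seeds only: max(1508/261, 13/7) = 5.778 servings → $2.60.
pasta + sweet potato with both tight: 0.8295 servings and 3.182 servings → $1.61.
pasta + sunflower seeds with both targets exact would need a negative amount; discard.
sweet potato + sunflower seeds with both tight: 2.669 servings and 1.095 servings → $1.43.
The minimum over all feasible corners is $1.43.

$1.43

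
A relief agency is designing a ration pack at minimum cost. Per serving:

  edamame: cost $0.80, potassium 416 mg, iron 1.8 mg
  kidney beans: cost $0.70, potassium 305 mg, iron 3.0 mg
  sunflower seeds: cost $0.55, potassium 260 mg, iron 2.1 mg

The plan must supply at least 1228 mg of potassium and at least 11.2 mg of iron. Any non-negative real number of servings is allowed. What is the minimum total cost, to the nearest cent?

$2.73

At the optimum either one food covers both requirements or two foods hit both targets exactly; no other combination can be cheaper.
edamame only: max(1228/416, 11.2/1.8) = 6.222 servings → $4.98.
kidney beans only: max(1228/305, 11.2/3.0) = 4.026 servings → $2.82.
sunflower seeds only: max(1228/260, 11.2/2.1) = 5.333 servings → $2.93.
edamame + kidney beans with both tight: 0.3834 servings and 3.503 servings → $2.76.
edamame + sunflower seeds: intersection lies outside the first quadrant.
kidney beans + sunflower seeds with both tight: 2.389 servings and 1.921 servings → $2.73.
So the least-cost plan costs $2.73.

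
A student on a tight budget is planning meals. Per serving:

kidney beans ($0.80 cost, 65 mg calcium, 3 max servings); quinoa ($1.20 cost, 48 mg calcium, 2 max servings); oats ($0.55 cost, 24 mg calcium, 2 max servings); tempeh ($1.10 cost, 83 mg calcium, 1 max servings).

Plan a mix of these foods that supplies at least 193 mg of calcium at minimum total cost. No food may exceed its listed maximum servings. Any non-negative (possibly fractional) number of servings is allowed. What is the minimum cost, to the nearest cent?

$2.38

Cost per mg of calcium: kidney beans $0.0123, tempeh $0.0133, oats $0.0229, quinoa $0.0250.
Take 2.969 servings of kidney beans: +193.0 mg calcium for $2.38 (total $2.38, still need 0.0 mg).
Greedy by cheapest-per-mg is optimal for a single linear constraint, so the minimum cost is $2.38.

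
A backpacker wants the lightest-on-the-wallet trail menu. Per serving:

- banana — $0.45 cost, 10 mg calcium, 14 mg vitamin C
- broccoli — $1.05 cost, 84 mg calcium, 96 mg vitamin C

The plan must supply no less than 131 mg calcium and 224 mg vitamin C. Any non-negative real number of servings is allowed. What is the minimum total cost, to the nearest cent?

Check every corner: each single food scaled to meet both minima, and each pair solved so both constraints bind.
banana only: max(131/10, 224/14) = 16 servings → $7.20.
broccoli only: max(131/84, 224/96) = 2.333 servings → $2.45.
banana + broccoli with both targets exact would need a negative amount; discard.
Cheapest feasible corner: $2.45.

$2.45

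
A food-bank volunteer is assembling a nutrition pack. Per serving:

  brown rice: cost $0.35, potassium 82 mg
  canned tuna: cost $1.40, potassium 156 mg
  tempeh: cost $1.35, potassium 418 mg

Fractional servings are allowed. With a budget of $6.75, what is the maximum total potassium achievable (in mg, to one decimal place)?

2090.0 mg

Potassium per dollar: tempeh 309.6, brown rice 234.3, canned tuna 111.4.
With no serving limits, spend the whole cost allowance on tempeh: $6.75 / $1.35 × 418 mg = 2090.0 mg.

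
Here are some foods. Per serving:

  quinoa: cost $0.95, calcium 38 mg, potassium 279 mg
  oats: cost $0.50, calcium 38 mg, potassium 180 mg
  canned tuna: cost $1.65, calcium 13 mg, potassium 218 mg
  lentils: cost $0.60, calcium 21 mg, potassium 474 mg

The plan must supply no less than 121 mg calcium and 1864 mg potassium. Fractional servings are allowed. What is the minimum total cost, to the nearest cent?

$2.71

With two linear requirements the optimum uses one or two foods; enumerate the corners.
quinoa only: max(121/38, 1864/279) = 6.681 servings → $6.35.
oats only: max(121/38, 1864/180) = 10.36 servings → $5.18.
canned tuna only: max(121/13, 1864/218) = 9.308 servings → $15.36.
lentils only: max(121/21, 1864/474) = 5.762 servings → $3.46.
quinoa + oats: intersection lies outside the first quadrant.
quinoa + canned tuna with both tight: 0.4608 servings and 7.961 servings → $13.57.
quinoa + lentils with both tight: 1.498 servings and 3.051 servings → $3.25.
oats + canned tuna with both tight: 0.361 servings and 8.252 servings → $13.80.
oats + lentils with both tight: 1.28 servings and 3.447 servings → $2.71.
canned tuna + lentils with both targets exact would need a negative amount; discard.
Cheapest feasible corner: $2.71.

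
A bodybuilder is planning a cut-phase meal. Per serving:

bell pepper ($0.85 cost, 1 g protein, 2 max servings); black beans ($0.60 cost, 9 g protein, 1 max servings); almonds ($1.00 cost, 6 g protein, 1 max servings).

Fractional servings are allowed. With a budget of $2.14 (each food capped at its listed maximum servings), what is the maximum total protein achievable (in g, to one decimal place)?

Protein per dollar: black beans 15, almonds 6, bell pepper 1.176.
Take 1 serving of black beans: spends $0.60, +9.0 g protein (running total 9.0 g).
Take 1 serving of almonds: spends $1.00, +6.0 g protein (running total 15.0 g).
Take 0.6353 servings of bell pepper: spends $0.54, +0.6 g protein (running total 15.6 g).
Greedy by best ratio exhausts the cost allowance optimally: 15.6 g.

15.6 g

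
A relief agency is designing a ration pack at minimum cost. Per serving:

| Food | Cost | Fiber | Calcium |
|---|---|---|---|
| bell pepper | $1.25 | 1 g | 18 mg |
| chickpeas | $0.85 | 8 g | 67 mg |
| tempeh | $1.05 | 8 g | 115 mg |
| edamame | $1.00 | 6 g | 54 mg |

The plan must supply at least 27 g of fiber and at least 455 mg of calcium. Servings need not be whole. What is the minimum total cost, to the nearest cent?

$4.15

Compare the cost at each extreme point of the feasible region.
bell pepper only: max(27/1, 455/18) = 27 servings → $33.75.
chickpeas only: max(27/8, 455/67) = 6.791 servings → $5.77.
tempeh only: max(27/8, 455/115) = 3.957 servings → $4.15.
edamame only: max(27/6, 455/54) = 8.426 servings → $8.43.
bell pepper + chickpeas with both tight: 23.78 servings and 0.4026 servings → $30.07.
bell pepper + tempeh with both tight: 18.45 servings and 1.069 servings → $24.18.
bell pepper + edamame with both tight: 23.56 servings and 0.5741 servings → $30.02.
chickpeas + tempeh: intersection lies outside the first quadrant.
chickpeas + edamame with both targets exact would need a negative amount; discard.
tempeh + edamame with both targets exact would need a negative amount; discard.
So the least-cost plan costs $4.15.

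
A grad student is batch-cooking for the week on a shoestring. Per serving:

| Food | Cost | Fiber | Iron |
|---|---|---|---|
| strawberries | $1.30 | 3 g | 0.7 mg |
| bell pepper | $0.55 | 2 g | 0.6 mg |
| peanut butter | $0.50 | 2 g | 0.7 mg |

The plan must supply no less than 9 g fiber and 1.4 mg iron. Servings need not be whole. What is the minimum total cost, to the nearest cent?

$2.25

For a min-cost LP with two ≥-constraints, a basic feasible solution has at most two positive variables.
strawberries only: max(9/3, 1.4/0.7) = 3 servings → $3.90.
bell pepper only: max(9/2, 1.4/0.6) = 4.5 servings → $2.48.
peanut butter only: max(9/2, 1.4/0.7) = 4.5 servings → $2.25.
strawberries + bell pepper with both targets exact would need a negative amount; discard.
strawberries + peanut butter: intersection lies outside the first quadrant.
bell pepper + peanut butter: intersection lies outside the first quadrant.
The minimum over all feasible corners is $2.25.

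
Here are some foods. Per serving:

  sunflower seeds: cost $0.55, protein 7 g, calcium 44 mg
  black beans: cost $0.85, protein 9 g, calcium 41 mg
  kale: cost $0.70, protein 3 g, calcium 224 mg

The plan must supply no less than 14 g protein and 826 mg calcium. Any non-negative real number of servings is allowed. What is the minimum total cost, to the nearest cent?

$2.77

An LP optimum is at a vertex; with two nutrient constraints at most two foods are used. Check each candidate.
sunflower seeds only: max(14/7, 826/44) = 18.77 servings → $10.32.
black beans only: max(14/9, 826/41) = 20.15 servings → $17.12.
kale only: max(14/3, 826/224) = 4.667 servings → $3.27.
sunflower seeds + black beans: the both-tight solution has a negative serving — not a feasible corner.
sunflower seeds + kale with both tight: 0.4582 servings and 3.597 servings → $2.77.
black beans + kale with both tight: 0.3476 servings and 3.624 servings → $2.83.
So the least-cost plan costs $2.77.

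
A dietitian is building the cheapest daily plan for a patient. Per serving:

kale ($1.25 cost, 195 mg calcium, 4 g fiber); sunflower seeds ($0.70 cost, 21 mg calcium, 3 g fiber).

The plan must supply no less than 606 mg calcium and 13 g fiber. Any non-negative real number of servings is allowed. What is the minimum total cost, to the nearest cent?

The cheapest plan sits at a corner of the feasible region — with two constraints it uses at most two foods.
kale only: max(606/195, 13/4) = 3.25 servings → $4.06.
sunflower seeds only: max(606/21, 13/3) = 28.86 servings → $20.20.
kale + sunflower seeds with both tight: 3.084 servings and 0.2216 servings → $4.01.
The minimum over all feasible corners is $4.01.

$4.01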